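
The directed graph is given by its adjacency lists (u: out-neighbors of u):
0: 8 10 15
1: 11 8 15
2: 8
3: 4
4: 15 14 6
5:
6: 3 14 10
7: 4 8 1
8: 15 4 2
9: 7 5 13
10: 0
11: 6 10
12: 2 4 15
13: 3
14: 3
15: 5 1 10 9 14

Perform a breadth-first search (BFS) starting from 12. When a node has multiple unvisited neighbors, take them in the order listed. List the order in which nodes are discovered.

Visit 12; enqueue 2, 4, 15 → queue [2, 4, 15]
Visit 2; enqueue 8 → queue [4, 15, 8]
Visit 4; enqueue 14, 6 → queue [15, 8, 14, 6]
Visit 15; enqueue 5, 1, 10, 9 → queue [8, 14, 6, 5, 1, 10, 9]
Visit 8 → queue [14, 6, 5, 1, 10, 9]
Visit 14; enqueue 3 → queue [6, 5, 1, 10, 9, 3]
Visit 6 → queue [5, 1, 10, 9, 3]
Visit 5 → queue [1, 10, 9, 3]
Visit 1; enqueue 11 → queue [10, 9, 3, 11]
Visit 10; enqueue 0 → queue [9, 3, 11, 0]
Visit 9; enqueue 7, 13 → queue [3, 11, 0, 7, 13]
Visit 3 → queue [11, 0, 7, 13]
Visit 11 → queue [0, 7, 13]
Visit 0 → queue [7, 13]
Visit 7 → queue [13]
Visit 13 → queue []

12, 2, 4, 15, 8, 14, 6, 5, 1, 10, 9, 3, 11, 0, 7, 13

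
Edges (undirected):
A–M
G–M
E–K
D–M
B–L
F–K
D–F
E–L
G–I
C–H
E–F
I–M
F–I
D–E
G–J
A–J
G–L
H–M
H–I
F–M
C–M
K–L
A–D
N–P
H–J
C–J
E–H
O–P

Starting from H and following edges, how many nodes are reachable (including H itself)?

BFS from H visits: H, C, E, I, J, M, D, F, K, L, G, A, B
Reachable nodes: 13 of 16 total.

13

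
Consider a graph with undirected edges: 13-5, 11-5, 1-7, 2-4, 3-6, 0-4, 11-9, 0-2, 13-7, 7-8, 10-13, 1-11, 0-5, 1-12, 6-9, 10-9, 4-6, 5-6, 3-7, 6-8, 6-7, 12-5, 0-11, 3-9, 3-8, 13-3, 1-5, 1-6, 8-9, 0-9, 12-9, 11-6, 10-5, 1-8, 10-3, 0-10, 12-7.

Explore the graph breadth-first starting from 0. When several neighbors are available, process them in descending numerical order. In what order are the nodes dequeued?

Visit 0; enqueue 11, 10, 9, 5, 4, 2 → queue [11, 10, 9, 5, 4, 2]
Visit 11; enqueue 6, 1 → queue [10, 9, 5, 4, 2, 6, 1]
Visit 10; enqueue 13, 3 → queue [9, 5, 4, 2, 6, 1, 13, 3]
Visit 9; enqueue 12, 8 → queue [5, 4, 2, 6, 1, 13, 3, 12, 8]
Visit 5 → queue [4, 2, 6, 1, 13, 3, 12, 8]
Visit 4 → queue [2, 6, 1, 13, 3, 12, 8]
Visit 2 → queue [6, 1, 13, 3, 12, 8]
Visit 6; enqueue 7 → queue [1, 13, 3, 12, 8, 7]
Visit 1 → queue [13, 3, 12, 8, 7]
Visit 13 → queue [3, 12, 8, 7]
Visit 3 → queue [12, 8, 7]
Visit 12 → queue [8, 7]
Visit 8 → queue [7]
Visit 7 → queue []

0 → 11 → 10 → 9 → 5 → 4 → 2 → 6 → 1 → 13 → 3 → 12 → 8 → 7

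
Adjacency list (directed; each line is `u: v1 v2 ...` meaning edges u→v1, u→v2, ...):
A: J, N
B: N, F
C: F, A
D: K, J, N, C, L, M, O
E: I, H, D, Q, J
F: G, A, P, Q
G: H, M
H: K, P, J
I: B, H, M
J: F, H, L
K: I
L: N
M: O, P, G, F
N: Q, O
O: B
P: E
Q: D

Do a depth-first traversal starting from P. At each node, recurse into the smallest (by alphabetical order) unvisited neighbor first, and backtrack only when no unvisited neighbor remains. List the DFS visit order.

Visit P
P → E
E → D
D → C
C → A
A → J
J → F
F → G
G → H
H → K
K → I
I → B
B → N
N → O
N → Q
I → M
J → L

P, E, D, C, A, J, F, G, H, K, I, B, N, O, Q, M, L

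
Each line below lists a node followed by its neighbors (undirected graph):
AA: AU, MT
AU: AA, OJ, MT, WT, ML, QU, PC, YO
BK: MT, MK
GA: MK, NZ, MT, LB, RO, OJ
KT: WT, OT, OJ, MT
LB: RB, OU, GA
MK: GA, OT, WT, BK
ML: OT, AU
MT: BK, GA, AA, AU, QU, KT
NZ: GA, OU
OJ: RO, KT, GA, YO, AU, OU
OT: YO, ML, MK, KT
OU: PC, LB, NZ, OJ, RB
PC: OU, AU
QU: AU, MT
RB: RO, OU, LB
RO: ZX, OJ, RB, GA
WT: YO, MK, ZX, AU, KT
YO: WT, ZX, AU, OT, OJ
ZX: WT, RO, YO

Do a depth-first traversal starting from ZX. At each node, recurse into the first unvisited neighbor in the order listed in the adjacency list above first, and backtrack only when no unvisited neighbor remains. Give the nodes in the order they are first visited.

ZX -> WT -> YO -> AU -> AA -> MT -> BK -> MK -> GA -> NZ -> OU -> PC -> LB -> RB -> RO -> OJ -> KT -> OT -> ML -> QU

Visit ZX
ZX → WT
WT → YO
YO → AU
AU → AA
AA → MT
MT → BK
BK → MK
MK → GA
GA → NZ
NZ → OU
OU → PC
OU → LB
LB → RB
RB → RO
RO → OJ
OJ → KT
KT → OT
OT → ML
MT → QU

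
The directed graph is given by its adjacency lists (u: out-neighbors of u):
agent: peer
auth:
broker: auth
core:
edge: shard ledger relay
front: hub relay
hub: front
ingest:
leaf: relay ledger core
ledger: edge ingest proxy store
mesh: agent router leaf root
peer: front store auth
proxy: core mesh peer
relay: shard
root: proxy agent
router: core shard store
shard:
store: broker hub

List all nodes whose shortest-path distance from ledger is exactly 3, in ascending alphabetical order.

Level 0: ledger
Level 1: edge, ingest, proxy, store
Level 2: broker, core, hub, mesh, peer, relay, shard
Level 3: agent, auth, front, leaf, root, router

agent, auth, front, leaf, root, router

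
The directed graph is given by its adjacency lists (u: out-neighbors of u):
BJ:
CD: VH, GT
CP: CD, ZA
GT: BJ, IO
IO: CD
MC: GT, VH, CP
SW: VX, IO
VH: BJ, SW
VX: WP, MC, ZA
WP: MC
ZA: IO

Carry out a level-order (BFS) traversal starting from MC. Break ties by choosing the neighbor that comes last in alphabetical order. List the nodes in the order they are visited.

MC, VH, GT, CP, SW, BJ, IO, ZA, CD, VX, WP

Visit MC; enqueue VH, GT, CP → queue [VH, GT, CP]
Visit VH; enqueue SW, BJ → queue [GT, CP, SW, BJ]
Visit GT; enqueue IO → queue [CP, SW, BJ, IO]
Visit CP; enqueue ZA, CD → queue [SW, BJ, IO, ZA, CD]
Visit SW; enqueue VX → queue [BJ, IO, ZA, CD, VX]
Visit BJ → queue [IO, ZA, CD, VX]
Visit IO → queue [ZA, CD, VX]
Visit ZA → queue [CD, VX]
Visit CD → queue [VX]
Visit VX; enqueue WP → queue [WP]
Visit WP → queue []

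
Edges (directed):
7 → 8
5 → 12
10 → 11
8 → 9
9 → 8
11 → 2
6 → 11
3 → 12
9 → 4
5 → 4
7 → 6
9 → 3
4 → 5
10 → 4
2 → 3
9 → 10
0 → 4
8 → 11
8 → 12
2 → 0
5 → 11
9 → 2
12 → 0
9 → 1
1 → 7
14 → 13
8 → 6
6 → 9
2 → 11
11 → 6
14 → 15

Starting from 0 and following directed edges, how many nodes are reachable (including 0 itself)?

BFS from 0 visits: 0, 4, 5, 11, 12, 2, 6, 3, 9, 1, 8, 10, 7
Reachable nodes: 13 of 16 total.

13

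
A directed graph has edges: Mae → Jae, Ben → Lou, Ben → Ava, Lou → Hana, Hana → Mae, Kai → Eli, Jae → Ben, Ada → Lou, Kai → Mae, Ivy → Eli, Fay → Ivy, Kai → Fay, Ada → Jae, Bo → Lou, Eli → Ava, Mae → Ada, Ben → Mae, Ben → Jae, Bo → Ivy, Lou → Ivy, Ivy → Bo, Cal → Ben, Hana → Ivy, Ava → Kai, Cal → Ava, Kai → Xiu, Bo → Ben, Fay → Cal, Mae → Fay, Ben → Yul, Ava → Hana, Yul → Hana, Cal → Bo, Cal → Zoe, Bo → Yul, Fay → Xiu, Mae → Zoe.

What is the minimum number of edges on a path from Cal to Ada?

3

Level 0: Cal
Level 1: Ava, Ben, Bo, Zoe
Level 2: Hana, Ivy, Jae, Kai, Lou, Mae, Yul
Level 3: Ada, Eli, Fay, Xiu
Ada first appears at level 3.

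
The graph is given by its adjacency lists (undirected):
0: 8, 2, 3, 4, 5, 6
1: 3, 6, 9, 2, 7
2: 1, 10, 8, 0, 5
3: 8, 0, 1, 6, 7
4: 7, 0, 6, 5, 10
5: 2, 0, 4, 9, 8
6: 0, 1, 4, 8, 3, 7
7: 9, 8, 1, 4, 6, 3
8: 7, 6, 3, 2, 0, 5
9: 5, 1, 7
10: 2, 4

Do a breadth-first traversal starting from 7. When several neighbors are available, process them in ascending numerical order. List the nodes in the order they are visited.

7 1 3 4 6 8 9 2 0 5 10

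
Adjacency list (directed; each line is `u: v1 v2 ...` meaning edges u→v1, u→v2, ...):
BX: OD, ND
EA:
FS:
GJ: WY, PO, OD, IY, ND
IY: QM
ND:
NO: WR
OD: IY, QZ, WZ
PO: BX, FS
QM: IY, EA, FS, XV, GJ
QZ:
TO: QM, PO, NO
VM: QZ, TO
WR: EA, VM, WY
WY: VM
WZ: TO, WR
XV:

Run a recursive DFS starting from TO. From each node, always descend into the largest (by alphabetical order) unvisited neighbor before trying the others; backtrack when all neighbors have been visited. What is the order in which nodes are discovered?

TO, QM, XV, IY, GJ, WY, VM, QZ, PO, FS, BX, OD, WZ, WR, EA, ND, NO

Visit TO
TO → QM
QM → XV
QM → IY
QM → GJ
GJ → WY
WY → VM
VM → QZ
GJ → PO
PO → FS
PO → BX
BX → OD
OD → WZ
WZ → WR
WR → EA
BX → ND
TO → NO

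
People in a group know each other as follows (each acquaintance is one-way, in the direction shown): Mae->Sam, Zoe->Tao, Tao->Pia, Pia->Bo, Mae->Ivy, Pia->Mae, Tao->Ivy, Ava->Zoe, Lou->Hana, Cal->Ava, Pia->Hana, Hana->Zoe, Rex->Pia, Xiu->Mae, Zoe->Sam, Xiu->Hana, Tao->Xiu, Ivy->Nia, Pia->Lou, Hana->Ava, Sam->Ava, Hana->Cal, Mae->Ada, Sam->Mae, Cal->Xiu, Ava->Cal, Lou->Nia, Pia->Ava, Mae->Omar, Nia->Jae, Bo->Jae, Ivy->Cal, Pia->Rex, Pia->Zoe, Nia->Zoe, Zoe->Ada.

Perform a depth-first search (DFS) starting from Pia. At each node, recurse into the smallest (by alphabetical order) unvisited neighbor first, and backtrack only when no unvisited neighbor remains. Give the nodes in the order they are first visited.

Visit Pia
Pia → Ava
Ava → Cal
Cal → Xiu
Xiu → Hana
Hana → Zoe
Zoe → Ada
Zoe → Sam
Sam → Mae
Mae → Ivy
Ivy → Nia
Nia → Jae
Mae → Omar
Zoe → Tao
Pia → Bo
Pia → Lou
Pia → Rex

Pia → Ava → Cal → Xiu → Hana → Zoe → Ada → Sam → Mae → Ivy → Nia → Jae → Omar → Tao → Bo → Lou → Rex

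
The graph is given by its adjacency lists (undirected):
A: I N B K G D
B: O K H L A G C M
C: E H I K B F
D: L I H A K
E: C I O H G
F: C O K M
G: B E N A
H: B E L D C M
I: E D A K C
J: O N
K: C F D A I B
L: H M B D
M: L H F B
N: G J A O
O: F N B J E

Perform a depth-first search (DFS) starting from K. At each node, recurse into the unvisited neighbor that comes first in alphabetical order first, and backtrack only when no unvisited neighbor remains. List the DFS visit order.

Visit K
K → A
A → B
B → C
C → E
E → G
G → N
N → J
J → O
O → F
F → M
M → H
H → D
D → I
D → L

K, A, B, C, E, G, N, J, O, F, M, H, D, I, L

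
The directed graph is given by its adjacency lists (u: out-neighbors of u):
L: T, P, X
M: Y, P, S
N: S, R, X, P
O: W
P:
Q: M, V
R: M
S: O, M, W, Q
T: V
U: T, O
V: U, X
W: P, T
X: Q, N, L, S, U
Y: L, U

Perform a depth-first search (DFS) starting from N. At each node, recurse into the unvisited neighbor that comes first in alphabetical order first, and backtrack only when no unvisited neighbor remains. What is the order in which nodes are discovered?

N P R M S O W T V U X L Q Y

Visit N
N → P
N → R
R → M
M → S
S → O
O → W
W → T
T → V
V → U
V → X
X → L
X → Q
M → Y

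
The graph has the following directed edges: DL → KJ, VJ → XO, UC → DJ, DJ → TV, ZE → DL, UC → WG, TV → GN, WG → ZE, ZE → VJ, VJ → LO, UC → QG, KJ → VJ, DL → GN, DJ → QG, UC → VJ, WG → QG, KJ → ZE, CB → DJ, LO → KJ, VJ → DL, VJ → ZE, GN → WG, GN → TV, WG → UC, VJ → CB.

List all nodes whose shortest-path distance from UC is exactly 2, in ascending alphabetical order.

CB, DL, LO, TV, XO, ZE

Level 0: UC
Level 1: DJ, QG, VJ, WG
Level 2: CB, DL, LO, TV, XO, ZE
Level 3: GN, KJ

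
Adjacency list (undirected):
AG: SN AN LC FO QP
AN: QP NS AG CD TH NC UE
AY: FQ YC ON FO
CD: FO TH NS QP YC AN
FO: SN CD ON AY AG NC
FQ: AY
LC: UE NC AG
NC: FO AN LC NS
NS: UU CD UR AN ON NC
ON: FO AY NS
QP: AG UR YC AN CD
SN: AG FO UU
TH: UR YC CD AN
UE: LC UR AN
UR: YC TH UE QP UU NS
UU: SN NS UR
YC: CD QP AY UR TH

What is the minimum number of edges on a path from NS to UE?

2

Level 0: NS
Level 1: AN, CD, NC, ON, UR, UU
Level 2: AG, AY, FO, LC, QP, SN, TH, UE, YC
Level 3: FQ
UE first appears at level 2.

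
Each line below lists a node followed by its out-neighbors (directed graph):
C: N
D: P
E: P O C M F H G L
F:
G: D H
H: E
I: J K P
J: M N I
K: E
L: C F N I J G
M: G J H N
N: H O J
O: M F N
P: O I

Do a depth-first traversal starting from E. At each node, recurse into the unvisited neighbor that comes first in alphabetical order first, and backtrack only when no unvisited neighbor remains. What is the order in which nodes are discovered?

E, C, N, H, J, I, K, P, O, F, M, G, D, L

Visit E
E → C
C → N
N → H
N → J
J → I
I → K
I → P
P → O
O → F
O → M
M → G
G → D
E → L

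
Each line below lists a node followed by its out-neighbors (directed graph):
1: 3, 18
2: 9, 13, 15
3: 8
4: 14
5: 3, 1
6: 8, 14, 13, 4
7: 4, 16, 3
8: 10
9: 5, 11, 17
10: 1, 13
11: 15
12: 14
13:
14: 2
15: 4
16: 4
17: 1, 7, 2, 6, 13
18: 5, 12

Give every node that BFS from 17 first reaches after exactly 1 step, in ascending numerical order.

Level 0: 17
Level 1: 1, 2, 6, 7, 13
Level 2: 3, 4, 8, 9, 14, 15, 16, 18
Level 3: 5, 10, 11, 12

1, 2, 6, 7, 13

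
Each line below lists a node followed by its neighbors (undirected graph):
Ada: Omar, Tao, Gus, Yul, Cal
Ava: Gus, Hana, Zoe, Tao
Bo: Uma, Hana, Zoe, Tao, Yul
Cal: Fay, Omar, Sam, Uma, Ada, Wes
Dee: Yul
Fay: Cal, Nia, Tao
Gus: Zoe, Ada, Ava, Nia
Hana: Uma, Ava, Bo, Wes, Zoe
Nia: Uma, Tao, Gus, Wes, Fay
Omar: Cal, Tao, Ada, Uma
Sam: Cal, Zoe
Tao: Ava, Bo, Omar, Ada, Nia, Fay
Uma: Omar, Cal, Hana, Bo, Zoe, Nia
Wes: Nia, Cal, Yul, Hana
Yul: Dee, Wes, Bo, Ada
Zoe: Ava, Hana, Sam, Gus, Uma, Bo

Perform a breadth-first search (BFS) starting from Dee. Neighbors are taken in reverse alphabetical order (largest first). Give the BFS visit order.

Visit Dee; enqueue Yul → queue [Yul]
Visit Yul; enqueue Wes, Bo, Ada → queue [Wes, Bo, Ada]
Visit Wes; enqueue Nia, Hana, Cal → queue [Bo, Ada, Nia, Hana, Cal]
Visit Bo; enqueue Zoe, Uma, Tao → queue [Ada, Nia, Hana, Cal, Zoe, Uma, Tao]
Visit Ada; enqueue Omar, Gus → queue [Nia, Hana, Cal, Zoe, Uma, Tao, Omar, Gus]
Visit Nia; enqueue Fay → queue [Hana, Cal, Zoe, Uma, Tao, Omar, Gus, Fay]
Visit Hana; enqueue Ava → queue [Cal, Zoe, Uma, Tao, Omar, Gus, Fay, Ava]
Visit Cal; enqueue Sam → queue [Zoe, Uma, Tao, Omar, Gus, Fay, Ava, Sam]
Visit Zoe → queue [Uma, Tao, Omar, Gus, Fay, Ava, Sam]
Visit Uma → queue [Tao, Omar, Gus, Fay, Ava, Sam]
Visit Tao → queue [Omar, Gus, Fay, Ava, Sam]
Visit Omar → queue [Gus, Fay, Ava, Sam]
Visit Gus → queue [Fay, Ava, Sam]
Visit Fay → queue [Ava, Sam]
Visit Ava → queue [Sam]
Visit Sam → queue []

Dee, Yul, Wes, Bo, Ada, Nia, Hana, Cal, Zoe, Uma, Tao, Omar, Gus, Fay, Ava, Sam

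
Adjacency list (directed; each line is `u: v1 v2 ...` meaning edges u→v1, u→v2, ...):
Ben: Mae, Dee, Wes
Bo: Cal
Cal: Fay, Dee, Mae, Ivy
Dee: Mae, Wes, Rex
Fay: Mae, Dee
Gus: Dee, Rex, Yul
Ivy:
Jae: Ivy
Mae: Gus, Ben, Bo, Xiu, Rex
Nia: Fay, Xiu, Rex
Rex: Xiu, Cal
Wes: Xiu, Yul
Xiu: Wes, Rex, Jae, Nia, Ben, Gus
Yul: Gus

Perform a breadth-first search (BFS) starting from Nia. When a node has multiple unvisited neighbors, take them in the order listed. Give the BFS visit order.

Nia, Fay, Xiu, Rex, Mae, Dee, Wes, Jae, Ben, Gus, Cal, Bo, Yul, Ivy

Visit Nia; enqueue Fay, Xiu, Rex → queue [Fay, Xiu, Rex]
Visit Fay; enqueue Mae, Dee → queue [Xiu, Rex, Mae, Dee]
Visit Xiu; enqueue Wes, Jae, Ben, Gus → queue [Rex, Mae, Dee, Wes, Jae, Ben, Gus]
Visit Rex; enqueue Cal → queue [Mae, Dee, Wes, Jae, Ben, Gus, Cal]
Visit Mae; enqueue Bo → queue [Dee, Wes, Jae, Ben, Gus, Cal, Bo]
Visit Dee → queue [Wes, Jae, Ben, Gus, Cal, Bo]
Visit Wes; enqueue Yul → queue [Jae, Ben, Gus, Cal, Bo, Yul]
Visit Jae; enqueue Ivy → queue [Ben, Gus, Cal, Bo, Yul, Ivy]
Visit Ben → queue [Gus, Cal, Bo, Yul, Ivy]
Visit Gus → queue [Cal, Bo, Yul, Ivy]
Visit Cal → queue [Bo, Yul, Ivy]
Visit Bo → queue [Yul, Ivy]
Visit Yul → queue [Ivy]
Visit Ivy → queue []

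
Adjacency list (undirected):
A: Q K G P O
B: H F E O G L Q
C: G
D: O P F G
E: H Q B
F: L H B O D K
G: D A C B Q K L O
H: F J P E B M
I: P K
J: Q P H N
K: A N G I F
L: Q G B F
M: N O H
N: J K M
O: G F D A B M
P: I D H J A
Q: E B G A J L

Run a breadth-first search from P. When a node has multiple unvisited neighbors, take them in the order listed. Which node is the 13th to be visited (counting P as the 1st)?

Visit P; enqueue I, D, H, J, A → queue [I, D, H, J, A]
Visit I; enqueue K → queue [D, H, J, A, K]
Visit D; enqueue O, F, G → queue [H, J, A, K, O, F, G]
Visit H; enqueue E, B, M → queue [J, A, K, O, F, G, E, B, M]
Visit J; enqueue Q, N → queue [A, K, O, F, G, E, B, M, Q, N]
Visit A → queue [K, O, F, G, E, B, M, Q, N]
Visit K → queue [O, F, G, E, B, M, Q, N]
Visit O → queue [F, G, E, B, M, Q, N]
Visit F; enqueue L → queue [G, E, B, M, Q, N, L]
Visit G; enqueue C → queue [E, B, M, Q, N, L, C]
Visit E → queue [B, M, Q, N, L, C]
Visit B → queue [M, Q, N, L, C]
Visit M → queue [Q, N, L, C]
Visit Q → queue [N, L, C]
Visit N → queue [L, C]
Visit L → queue [C]
Visit C → queue []

Visit order: P, I, D, H, J, A, K, O, F, G, E, B, M, Q, N, L, C

M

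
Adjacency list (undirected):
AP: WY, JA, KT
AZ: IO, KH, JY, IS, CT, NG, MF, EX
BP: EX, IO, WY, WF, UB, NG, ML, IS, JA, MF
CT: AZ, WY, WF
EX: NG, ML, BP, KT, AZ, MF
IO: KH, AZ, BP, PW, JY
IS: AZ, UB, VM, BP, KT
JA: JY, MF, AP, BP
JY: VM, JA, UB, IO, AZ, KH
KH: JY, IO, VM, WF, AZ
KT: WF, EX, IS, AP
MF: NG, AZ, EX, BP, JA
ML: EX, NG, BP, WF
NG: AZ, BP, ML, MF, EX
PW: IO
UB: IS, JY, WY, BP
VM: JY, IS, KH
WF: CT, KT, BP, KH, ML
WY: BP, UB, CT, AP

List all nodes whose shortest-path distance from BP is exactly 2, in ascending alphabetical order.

Level 0: BP
Level 1: EX, IO, IS, JA, MF, ML, NG, UB, WF, WY
Level 2: AP, AZ, CT, JY, KH, KT, PW, VM

AP, AZ, CT, JY, KH, KT, PW, VM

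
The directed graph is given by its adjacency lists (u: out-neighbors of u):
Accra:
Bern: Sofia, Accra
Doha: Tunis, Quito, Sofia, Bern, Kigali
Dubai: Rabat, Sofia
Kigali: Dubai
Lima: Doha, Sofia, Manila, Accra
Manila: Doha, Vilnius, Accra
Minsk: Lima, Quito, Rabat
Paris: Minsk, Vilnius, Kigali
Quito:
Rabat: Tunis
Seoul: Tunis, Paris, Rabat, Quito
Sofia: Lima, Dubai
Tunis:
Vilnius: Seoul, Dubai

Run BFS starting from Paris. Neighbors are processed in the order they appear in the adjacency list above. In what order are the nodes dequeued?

Paris → Minsk → Vilnius → Kigali → Lima → Quito → Rabat → Seoul → Dubai → Doha → Sofia → Manila → Accra → Tunis → Bern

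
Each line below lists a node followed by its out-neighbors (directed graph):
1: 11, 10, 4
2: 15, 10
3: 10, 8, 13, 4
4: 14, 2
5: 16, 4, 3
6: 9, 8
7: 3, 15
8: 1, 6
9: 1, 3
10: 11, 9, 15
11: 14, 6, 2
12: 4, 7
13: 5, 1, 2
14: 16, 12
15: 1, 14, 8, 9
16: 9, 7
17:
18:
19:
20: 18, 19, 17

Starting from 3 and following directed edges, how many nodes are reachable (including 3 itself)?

BFS from 3 visits: 3, 10, 8, 13, 4, 11, 9, 15, 1, 6, 5, 2, 14, 16, 12, 7
Reachable nodes: 16 of 20 total.

16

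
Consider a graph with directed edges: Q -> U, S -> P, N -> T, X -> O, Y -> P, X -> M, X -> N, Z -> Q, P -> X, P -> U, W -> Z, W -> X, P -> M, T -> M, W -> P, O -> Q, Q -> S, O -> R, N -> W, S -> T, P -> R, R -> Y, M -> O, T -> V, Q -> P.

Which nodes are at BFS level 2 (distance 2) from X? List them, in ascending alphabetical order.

Level 0: X
Level 1: M, N, O
Level 2: Q, R, T, W
Level 3: P, S, U, V, Y, Z

Q, R, T, W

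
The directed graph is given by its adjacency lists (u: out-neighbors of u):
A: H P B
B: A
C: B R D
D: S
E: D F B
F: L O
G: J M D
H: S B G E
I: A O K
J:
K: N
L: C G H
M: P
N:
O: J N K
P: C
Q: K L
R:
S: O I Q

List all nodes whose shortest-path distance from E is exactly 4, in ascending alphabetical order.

Level 0: E
Level 1: B, D, F
Level 2: A, L, O, S
Level 3: C, G, H, I, J, K, N, P, Q
Level 4: M, R

M, R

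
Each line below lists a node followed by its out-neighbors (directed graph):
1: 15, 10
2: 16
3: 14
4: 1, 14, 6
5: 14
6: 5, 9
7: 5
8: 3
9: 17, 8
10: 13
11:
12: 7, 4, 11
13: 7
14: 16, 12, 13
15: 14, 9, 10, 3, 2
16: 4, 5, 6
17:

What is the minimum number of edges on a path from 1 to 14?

2

Level 0: 1
Level 1: 10, 15
Level 2: 2, 3, 9, 13, 14
Level 3: 7, 8, 12, 16, 17
Level 4: 4, 5, 6, 11
14 first appears at level 2.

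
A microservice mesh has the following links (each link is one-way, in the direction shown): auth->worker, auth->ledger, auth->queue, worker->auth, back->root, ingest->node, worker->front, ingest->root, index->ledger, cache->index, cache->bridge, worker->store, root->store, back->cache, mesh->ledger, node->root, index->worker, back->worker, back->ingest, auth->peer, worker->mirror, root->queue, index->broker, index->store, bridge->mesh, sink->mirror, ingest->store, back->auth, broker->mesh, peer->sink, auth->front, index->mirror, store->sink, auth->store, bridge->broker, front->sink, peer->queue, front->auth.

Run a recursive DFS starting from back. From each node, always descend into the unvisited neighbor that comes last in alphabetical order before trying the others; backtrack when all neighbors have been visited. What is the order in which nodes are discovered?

back, worker, store, sink, mirror, front, auth, queue, peer, ledger, root, ingest, node, cache, index, broker, mesh, bridge

Visit back
back → worker
worker → store
store → sink
sink → mirror
worker → front
front → auth
auth → queue
auth → peer
auth → ledger
back → root
back → ingest
ingest → node
back → cache
cache → index
index → broker
broker → mesh
cache → bridge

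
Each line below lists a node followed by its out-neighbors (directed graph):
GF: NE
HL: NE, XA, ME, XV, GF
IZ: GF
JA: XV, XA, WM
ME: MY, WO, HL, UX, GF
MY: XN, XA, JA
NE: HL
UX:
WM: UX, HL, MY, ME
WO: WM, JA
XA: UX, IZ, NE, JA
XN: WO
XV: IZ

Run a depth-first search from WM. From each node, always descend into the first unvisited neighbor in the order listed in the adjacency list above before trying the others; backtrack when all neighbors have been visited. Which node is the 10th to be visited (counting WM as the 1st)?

Visit WM
WM → UX
WM → HL
HL → NE
HL → XA
XA → IZ
IZ → GF
XA → JA
JA → XV
HL → ME
ME → MY
MY → XN
XN → WO

Visit order: WM, UX, HL, NE, XA, IZ, GF, JA, XV, ME, MY, XN, WO

ME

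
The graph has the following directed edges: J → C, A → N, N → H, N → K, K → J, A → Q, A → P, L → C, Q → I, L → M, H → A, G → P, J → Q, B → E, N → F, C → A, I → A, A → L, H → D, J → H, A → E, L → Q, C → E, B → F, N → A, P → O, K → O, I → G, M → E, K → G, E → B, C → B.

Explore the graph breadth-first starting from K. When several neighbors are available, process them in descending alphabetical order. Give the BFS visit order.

Visit K; enqueue O, J, G → queue [O, J, G]
Visit O → queue [J, G]
Visit J; enqueue Q, H, C → queue [G, Q, H, C]
Visit G; enqueue P → queue [Q, H, C, P]
Visit Q; enqueue I → queue [H, C, P, I]
Visit H; enqueue D, A → queue [C, P, I, D, A]
Visit C; enqueue E, B → queue [P, I, D, A, E, B]
Visit P → queue [I, D, A, E, B]
Visit I → queue [D, A, E, B]
Visit D → queue [A, E, B]
Visit A; enqueue N, L → queue [E, B, N, L]
Visit E → queue [B, N, L]
Visit B; enqueue F → queue [N, L, F]
Visit N → queue [L, F]
Visit L; enqueue M → queue [F, M]
Visit F → queue [M]
Visit M → queue []

K, O, J, G, Q, H, C, P, I, D, A, E, B, N, L, F, M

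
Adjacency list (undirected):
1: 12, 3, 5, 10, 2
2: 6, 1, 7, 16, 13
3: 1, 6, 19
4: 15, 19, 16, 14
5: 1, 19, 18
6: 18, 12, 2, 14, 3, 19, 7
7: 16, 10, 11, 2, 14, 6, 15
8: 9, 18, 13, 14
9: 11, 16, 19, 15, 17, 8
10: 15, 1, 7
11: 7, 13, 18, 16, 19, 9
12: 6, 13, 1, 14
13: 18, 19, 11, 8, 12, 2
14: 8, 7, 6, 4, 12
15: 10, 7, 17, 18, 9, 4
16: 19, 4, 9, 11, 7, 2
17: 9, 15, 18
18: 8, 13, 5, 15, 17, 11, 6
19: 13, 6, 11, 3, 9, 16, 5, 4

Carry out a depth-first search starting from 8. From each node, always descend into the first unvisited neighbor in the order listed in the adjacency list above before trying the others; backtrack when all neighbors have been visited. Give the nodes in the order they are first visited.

Visit 8
8 → 9
9 → 11
11 → 7
7 → 16
16 → 19
19 → 13
13 → 18
18 → 5
5 → 1
1 → 12
12 → 6
6 → 2
6 → 14
14 → 4
4 → 15
15 → 10
15 → 17
6 → 3

8, 9, 11, 7, 16, 19, 13, 18, 5, 1, 12, 6, 2, 14, 4, 15, 10, 17, 3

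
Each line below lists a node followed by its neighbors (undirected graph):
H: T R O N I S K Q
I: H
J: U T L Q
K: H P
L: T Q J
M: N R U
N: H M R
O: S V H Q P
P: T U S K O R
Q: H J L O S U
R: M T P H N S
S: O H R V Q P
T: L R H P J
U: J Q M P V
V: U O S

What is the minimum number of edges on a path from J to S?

2

Level 0: J
Level 1: L, Q, T, U
Level 2: H, M, O, P, R, S, V
Level 3: I, K, N
S first appears at level 2.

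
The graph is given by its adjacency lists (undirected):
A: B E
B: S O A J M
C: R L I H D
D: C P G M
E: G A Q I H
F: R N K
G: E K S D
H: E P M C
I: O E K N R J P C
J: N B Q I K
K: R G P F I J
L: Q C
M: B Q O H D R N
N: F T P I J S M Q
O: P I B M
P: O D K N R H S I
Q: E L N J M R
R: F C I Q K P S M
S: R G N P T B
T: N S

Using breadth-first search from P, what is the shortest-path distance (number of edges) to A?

Level 0: P
Level 1: D, H, I, K, N, O, R, S
Level 2: B, C, E, F, G, J, M, Q, T
Level 3: A, L
A first appears at level 3.

3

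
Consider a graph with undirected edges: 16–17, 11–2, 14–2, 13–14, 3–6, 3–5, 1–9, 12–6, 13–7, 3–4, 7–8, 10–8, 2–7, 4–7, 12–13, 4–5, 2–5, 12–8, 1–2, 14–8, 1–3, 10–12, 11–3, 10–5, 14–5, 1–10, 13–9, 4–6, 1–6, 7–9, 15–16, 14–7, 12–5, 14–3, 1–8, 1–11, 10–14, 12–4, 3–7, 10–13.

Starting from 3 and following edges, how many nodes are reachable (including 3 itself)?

BFS from 3 visits: 3, 1, 4, 5, 6, 7, 11, 14, 2, 8, 9, 10, 12, 13
Reachable nodes: 14 of 17 total.

14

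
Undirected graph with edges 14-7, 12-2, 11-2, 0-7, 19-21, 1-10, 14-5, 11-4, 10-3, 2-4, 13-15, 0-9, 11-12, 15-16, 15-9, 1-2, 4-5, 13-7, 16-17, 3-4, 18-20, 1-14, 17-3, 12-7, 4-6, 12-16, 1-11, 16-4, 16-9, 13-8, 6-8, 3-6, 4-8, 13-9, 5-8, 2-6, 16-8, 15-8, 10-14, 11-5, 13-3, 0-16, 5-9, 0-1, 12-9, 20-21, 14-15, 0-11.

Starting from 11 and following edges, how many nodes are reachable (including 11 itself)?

18

BFS from 11 visits: 11, 12, 5, 4, 2, 1, 0, 16, 9, 7, 14, 8, 6, 3, 10, 17, 15, 13
Reachable nodes: 18 of 22 total.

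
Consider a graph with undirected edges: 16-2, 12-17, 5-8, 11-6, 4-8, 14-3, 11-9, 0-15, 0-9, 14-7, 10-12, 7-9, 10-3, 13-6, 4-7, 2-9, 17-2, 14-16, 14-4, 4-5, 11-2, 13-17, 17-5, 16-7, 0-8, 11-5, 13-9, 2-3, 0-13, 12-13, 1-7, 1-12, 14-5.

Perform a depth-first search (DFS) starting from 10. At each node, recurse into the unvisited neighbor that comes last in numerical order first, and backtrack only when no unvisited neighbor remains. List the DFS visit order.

10, 12, 17, 13, 9, 11, 6, 5, 14, 16, 7, 4, 8, 0, 15, 1, 2, 3

Visit 10
10 → 12
12 → 17
17 → 13
13 → 9
9 → 11
11 → 6
11 → 5
5 → 14
14 → 16
16 → 7
7 → 4
4 → 8
8 → 0
0 → 15
7 → 1
16 → 2
2 → 3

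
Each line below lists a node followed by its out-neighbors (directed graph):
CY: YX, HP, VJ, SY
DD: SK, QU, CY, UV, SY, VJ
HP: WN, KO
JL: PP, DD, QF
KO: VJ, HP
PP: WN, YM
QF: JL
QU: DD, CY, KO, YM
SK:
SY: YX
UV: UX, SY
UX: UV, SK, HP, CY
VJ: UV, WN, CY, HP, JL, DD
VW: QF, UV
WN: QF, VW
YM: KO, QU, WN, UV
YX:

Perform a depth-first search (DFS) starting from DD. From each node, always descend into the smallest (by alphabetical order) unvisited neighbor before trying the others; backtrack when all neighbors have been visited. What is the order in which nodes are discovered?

DD -> CY -> HP -> KO -> VJ -> JL -> PP -> WN -> QF -> VW -> UV -> SY -> YX -> UX -> SK -> YM -> QU

Visit DD
DD → CY
CY → HP
HP → KO
KO → VJ
VJ → JL
JL → PP
PP → WN
WN → QF
WN → VW
VW → UV
UV → SY
SY → YX
UV → UX
UX → SK
PP → YM
YM → QU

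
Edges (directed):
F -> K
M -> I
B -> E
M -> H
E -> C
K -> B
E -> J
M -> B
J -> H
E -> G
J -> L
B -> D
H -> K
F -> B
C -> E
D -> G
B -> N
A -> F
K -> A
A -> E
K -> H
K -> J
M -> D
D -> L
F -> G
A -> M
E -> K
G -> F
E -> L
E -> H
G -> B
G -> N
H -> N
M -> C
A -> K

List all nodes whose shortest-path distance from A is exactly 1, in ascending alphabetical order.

E, F, K, M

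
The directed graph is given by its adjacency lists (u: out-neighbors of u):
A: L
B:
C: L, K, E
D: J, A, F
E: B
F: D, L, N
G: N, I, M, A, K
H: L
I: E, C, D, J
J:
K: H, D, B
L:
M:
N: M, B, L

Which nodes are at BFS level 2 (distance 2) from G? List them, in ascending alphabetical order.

B, C, D, E, H, J, L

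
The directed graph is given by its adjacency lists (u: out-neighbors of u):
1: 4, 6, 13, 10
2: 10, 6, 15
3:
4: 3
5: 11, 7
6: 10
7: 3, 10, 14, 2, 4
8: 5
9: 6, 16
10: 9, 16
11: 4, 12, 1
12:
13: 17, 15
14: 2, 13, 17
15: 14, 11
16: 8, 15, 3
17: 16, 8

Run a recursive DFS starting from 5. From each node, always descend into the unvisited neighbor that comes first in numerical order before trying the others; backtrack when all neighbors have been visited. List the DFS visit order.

5, 7, 2, 6, 10, 9, 16, 3, 8, 15, 11, 1, 4, 13, 17, 12, 14

Visit 5
5 → 7
7 → 2
2 → 6
6 → 10
10 → 9
9 → 16
16 → 3
16 → 8
16 → 15
15 → 11
11 → 1
1 → 4
1 → 13
13 → 17
11 → 12
15 → 14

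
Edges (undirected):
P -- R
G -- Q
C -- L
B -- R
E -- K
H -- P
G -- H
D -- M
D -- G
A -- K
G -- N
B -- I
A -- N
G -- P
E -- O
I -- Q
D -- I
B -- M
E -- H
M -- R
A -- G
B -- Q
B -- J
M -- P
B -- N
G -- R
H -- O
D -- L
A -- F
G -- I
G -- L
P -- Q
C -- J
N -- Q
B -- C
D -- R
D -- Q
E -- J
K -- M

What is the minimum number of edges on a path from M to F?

3

Level 0: M
Level 1: B, D, K, P, R
Level 2: A, C, E, G, H, I, J, L, N, Q
Level 3: F, O
F first appears at level 3.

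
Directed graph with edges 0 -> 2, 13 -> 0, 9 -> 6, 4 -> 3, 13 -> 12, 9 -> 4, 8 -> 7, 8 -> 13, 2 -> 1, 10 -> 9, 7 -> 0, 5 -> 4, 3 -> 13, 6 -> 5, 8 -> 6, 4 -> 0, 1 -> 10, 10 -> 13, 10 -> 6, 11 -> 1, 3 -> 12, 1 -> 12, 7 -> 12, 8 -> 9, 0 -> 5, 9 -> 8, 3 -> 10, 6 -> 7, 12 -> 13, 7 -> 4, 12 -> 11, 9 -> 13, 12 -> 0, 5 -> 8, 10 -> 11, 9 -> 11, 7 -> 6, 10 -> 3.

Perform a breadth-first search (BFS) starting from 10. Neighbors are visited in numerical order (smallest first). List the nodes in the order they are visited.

10 → 3 → 6 → 9 → 11 → 13 → 12 → 5 → 7 → 4 → 8 → 1 → 0 → 2

Visit 10; enqueue 3, 6, 9, 11, 13 → queue [3, 6, 9, 11, 13]
Visit 3; enqueue 12 → queue [6, 9, 11, 13, 12]
Visit 6; enqueue 5, 7 → queue [9, 11, 13, 12, 5, 7]
Visit 9; enqueue 4, 8 → queue [11, 13, 12, 5, 7, 4, 8]
Visit 11; enqueue 1 → queue [13, 12, 5, 7, 4, 8, 1]
Visit 13; enqueue 0 → queue [12, 5, 7, 4, 8, 1, 0]
Visit 12 → queue [5, 7, 4, 8, 1, 0]
Visit 5 → queue [7, 4, 8, 1, 0]
Visit 7 → queue [4, 8, 1, 0]
Visit 4 → queue [8, 1, 0]
Visit 8 → queue [1, 0]
Visit 1 → queue [0]
Visit 0; enqueue 2 → queue [2]
Visit 2 → queue []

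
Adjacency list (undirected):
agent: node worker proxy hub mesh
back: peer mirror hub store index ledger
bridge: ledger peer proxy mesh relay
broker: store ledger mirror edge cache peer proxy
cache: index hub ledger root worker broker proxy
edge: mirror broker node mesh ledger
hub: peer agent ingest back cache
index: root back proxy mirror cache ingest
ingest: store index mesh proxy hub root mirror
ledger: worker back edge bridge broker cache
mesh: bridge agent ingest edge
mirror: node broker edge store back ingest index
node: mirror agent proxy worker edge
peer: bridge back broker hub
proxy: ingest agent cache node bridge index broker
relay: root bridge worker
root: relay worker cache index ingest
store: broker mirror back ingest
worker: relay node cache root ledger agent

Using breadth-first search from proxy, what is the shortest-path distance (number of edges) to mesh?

Level 0: proxy
Level 1: agent, bridge, broker, cache, index, ingest, node
Level 2: back, edge, hub, ledger, mesh, mirror, peer, relay, root, store, worker
mesh first appears at level 2.

2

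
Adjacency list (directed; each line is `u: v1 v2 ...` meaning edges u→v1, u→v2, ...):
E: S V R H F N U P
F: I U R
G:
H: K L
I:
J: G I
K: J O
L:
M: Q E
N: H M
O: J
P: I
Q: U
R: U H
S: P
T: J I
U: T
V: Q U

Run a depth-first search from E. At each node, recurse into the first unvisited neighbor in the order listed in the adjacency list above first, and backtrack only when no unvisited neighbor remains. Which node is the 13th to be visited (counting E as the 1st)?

Visit E
E → S
S → P
P → I
E → V
V → Q
Q → U
U → T
T → J
J → G
E → R
R → H
H → K
K → O
H → L
E → F
E → N
N → M

Visit order: E, S, P, I, V, Q, U, T, J, G, R, H, K, O, L, F, N, M

K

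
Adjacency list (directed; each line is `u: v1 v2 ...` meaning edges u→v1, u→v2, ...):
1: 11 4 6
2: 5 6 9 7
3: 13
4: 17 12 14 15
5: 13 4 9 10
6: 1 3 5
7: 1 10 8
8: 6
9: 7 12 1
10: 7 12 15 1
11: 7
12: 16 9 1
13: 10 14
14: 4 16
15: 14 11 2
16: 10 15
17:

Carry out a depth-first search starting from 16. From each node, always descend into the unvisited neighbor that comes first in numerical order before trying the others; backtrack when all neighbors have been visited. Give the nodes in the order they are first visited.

16, 10, 1, 4, 12, 9, 7, 8, 6, 3, 13, 14, 5, 15, 2, 11, 17

Visit 16
16 → 10
10 → 1
1 → 4
4 → 12
12 → 9
9 → 7
7 → 8
8 → 6
6 → 3
3 → 13
13 → 14
6 → 5
4 → 15
15 → 2
15 → 11
4 → 17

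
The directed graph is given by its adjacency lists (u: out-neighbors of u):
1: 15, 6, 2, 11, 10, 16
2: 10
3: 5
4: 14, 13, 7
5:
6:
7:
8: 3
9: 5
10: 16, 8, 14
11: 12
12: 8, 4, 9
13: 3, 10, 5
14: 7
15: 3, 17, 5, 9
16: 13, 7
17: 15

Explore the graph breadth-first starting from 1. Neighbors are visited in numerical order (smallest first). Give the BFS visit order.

Visit 1; enqueue 2, 6, 10, 11, 15, 16 → queue [2, 6, 10, 11, 15, 16]
Visit 2 → queue [6, 10, 11, 15, 16]
Visit 6 → queue [10, 11, 15, 16]
Visit 10; enqueue 8, 14 → queue [11, 15, 16, 8, 14]
Visit 11; enqueue 12 → queue [15, 16, 8, 14, 12]
Visit 15; enqueue 3, 5, 9, 17 → queue [16, 8, 14, 12, 3, 5, 9, 17]
Visit 16; enqueue 7, 13 → queue [8, 14, 12, 3, 5, 9, 17, 7, 13]
Visit 8 → queue [14, 12, 3, 5, 9, 17, 7, 13]
Visit 14 → queue [12, 3, 5, 9, 17, 7, 13]
Visit 12; enqueue 4 → queue [3, 5, 9, 17, 7, 13, 4]
Visit 3 → queue [5, 9, 17, 7, 13, 4]
Visit 5 → queue [9, 17, 7, 13, 4]
Visit 9 → queue [17, 7, 13, 4]
Visit 17 → queue [7, 13, 4]
Visit 7 → queue [13, 4]
Visit 13 → queue [4]
Visit 4 → queue []

1 -> 2 -> 6 -> 10 -> 11 -> 15 -> 16 -> 8 -> 14 -> 12 -> 3 -> 5 -> 9 -> 17 -> 7 -> 13 -> 4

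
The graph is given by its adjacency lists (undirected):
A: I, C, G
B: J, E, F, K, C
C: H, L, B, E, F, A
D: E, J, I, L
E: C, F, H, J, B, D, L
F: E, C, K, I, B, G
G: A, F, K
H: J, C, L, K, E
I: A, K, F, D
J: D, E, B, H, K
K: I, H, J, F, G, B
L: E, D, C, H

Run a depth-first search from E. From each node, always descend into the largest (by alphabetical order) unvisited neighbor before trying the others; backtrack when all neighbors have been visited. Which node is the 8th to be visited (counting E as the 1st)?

F

Visit E
E → L
L → H
H → K
K → J
J → D
D → I
I → F
F → G
G → A
A → C
C → B

Visit order: E, L, H, K, J, D, I, F, G, A, C, B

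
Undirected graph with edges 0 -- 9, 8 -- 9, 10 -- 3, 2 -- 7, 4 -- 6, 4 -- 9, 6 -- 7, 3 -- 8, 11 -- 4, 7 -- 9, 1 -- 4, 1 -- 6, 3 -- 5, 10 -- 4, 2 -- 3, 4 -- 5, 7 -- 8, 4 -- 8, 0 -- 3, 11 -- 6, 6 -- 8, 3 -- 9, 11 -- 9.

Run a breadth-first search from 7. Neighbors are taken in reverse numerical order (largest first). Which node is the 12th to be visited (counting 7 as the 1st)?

5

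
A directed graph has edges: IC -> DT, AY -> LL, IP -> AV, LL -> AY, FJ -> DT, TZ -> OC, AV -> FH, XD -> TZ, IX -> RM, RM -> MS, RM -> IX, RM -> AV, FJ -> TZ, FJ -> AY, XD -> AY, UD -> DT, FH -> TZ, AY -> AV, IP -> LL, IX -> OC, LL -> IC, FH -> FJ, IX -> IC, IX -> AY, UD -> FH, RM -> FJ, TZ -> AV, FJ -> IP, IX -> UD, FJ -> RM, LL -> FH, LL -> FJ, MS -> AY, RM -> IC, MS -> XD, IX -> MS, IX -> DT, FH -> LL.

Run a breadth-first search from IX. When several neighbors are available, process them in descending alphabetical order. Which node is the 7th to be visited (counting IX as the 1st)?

DT

Visit IX; enqueue UD, RM, OC, MS, IC, DT, AY → queue [UD, RM, OC, MS, IC, DT, AY]
Visit UD; enqueue FH → queue [RM, OC, MS, IC, DT, AY, FH]
Visit RM; enqueue FJ, AV → queue [OC, MS, IC, DT, AY, FH, FJ, AV]
Visit OC → queue [MS, IC, DT, AY, FH, FJ, AV]
Visit MS; enqueue XD → queue [IC, DT, AY, FH, FJ, AV, XD]
Visit IC → queue [DT, AY, FH, FJ, AV, XD]
Visit DT → queue [AY, FH, FJ, AV, XD]
Visit AY; enqueue LL → queue [FH, FJ, AV, XD, LL]
Visit FH; enqueue TZ → queue [FJ, AV, XD, LL, TZ]
Visit FJ; enqueue IP → queue [AV, XD, LL, TZ, IP]
Visit AV → queue [XD, LL, TZ, IP]
Visit XD → queue [LL, TZ, IP]
Visit LL → queue [TZ, IP]
Visit TZ → queue [IP]
Visit IP → queue []

Visit order: IX, UD, RM, OC, MS, IC, DT, AY, FH, FJ, AV, XD, LL, TZ, IP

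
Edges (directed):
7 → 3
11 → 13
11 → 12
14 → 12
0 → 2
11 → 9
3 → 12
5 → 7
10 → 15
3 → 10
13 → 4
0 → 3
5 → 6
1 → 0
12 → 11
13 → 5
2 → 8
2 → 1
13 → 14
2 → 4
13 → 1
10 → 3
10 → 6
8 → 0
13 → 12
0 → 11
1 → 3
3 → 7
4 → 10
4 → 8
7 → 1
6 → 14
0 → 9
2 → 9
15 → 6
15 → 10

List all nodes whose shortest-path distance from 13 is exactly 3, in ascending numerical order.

2, 9, 15

Level 0: 13
Level 1: 1, 4, 5, 12, 14
Level 2: 0, 3, 6, 7, 8, 10, 11
Level 3: 2, 9, 15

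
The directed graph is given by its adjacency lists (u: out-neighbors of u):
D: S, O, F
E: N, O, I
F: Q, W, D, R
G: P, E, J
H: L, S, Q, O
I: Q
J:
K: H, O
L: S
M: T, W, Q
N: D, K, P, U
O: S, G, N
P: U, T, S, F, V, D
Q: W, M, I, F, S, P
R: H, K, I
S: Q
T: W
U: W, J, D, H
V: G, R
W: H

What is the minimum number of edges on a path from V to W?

Level 0: V
Level 1: G, R
Level 2: E, H, I, J, K, P
Level 3: D, F, L, N, O, Q, S, T, U
Level 4: M, W
W first appears at level 4.

4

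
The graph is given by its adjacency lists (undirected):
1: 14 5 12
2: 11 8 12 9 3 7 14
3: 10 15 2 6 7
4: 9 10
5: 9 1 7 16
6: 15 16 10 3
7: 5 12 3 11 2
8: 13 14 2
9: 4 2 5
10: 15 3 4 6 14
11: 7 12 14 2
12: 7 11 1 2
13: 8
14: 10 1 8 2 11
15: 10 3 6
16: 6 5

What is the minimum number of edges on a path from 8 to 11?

Level 0: 8
Level 1: 2, 13, 14
Level 2: 1, 3, 7, 9, 10, 11, 12
Level 3: 4, 5, 6, 15
Level 4: 16
11 first appears at level 2.

2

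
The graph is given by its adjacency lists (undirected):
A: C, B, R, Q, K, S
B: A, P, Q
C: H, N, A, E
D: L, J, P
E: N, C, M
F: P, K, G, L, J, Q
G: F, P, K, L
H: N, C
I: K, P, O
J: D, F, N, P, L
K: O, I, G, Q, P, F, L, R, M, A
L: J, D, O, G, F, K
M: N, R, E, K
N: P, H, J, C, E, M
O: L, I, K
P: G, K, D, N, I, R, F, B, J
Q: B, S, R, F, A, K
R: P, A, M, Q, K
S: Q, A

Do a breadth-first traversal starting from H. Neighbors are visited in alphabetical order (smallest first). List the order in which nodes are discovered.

Visit H; enqueue C, N → queue [C, N]
Visit C; enqueue A, E → queue [N, A, E]
Visit N; enqueue J, M, P → queue [A, E, J, M, P]
Visit A; enqueue B, K, Q, R, S → queue [E, J, M, P, B, K, Q, R, S]
Visit E → queue [J, M, P, B, K, Q, R, S]
Visit J; enqueue D, F, L → queue [M, P, B, K, Q, R, S, D, F, L]
Visit M → queue [P, B, K, Q, R, S, D, F, L]
Visit P; enqueue G, I → queue [B, K, Q, R, S, D, F, L, G, I]
Visit B → queue [K, Q, R, S, D, F, L, G, I]
Visit K; enqueue O → queue [Q, R, S, D, F, L, G, I, O]
Visit Q → queue [R, S, D, F, L, G, I, O]
Visit R → queue [S, D, F, L, G, I, O]
Visit S → queue [D, F, L, G, I, O]
Visit D → queue [F, L, G, I, O]
Visit F → queue [L, G, I, O]
Visit L → queue [G, I, O]
Visit G → queue [I, O]
Visit I → queue [O]
Visit O → queue []

H, C, N, A, E, J, M, P, B, K, Q, R, S, D, F, L, G, I, O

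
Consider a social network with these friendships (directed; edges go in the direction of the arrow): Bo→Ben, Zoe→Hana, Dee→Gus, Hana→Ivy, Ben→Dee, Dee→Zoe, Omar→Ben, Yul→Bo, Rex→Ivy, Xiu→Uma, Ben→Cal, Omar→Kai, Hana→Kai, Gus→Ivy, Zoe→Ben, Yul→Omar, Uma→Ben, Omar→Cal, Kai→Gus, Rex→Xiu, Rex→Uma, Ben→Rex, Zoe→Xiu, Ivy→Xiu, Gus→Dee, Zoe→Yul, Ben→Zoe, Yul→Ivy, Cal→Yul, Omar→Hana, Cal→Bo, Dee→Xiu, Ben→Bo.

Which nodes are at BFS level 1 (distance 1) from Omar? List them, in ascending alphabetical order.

Level 0: Omar
Level 1: Ben, Cal, Hana, Kai
Level 2: Bo, Dee, Gus, Ivy, Rex, Yul, Zoe
Level 3: Uma, Xiu

Ben, Cal, Hana, Kai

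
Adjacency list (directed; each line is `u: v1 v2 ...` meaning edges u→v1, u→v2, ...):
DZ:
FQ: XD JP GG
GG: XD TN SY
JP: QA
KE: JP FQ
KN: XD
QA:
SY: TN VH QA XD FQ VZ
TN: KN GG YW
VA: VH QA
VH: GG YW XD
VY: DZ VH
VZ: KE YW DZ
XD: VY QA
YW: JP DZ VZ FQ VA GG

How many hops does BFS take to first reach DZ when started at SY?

2

Level 0: SY
Level 1: FQ, QA, TN, VH, VZ, XD
Level 2: DZ, GG, JP, KE, KN, VY, YW
Level 3: VA
DZ first appears at level 2.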